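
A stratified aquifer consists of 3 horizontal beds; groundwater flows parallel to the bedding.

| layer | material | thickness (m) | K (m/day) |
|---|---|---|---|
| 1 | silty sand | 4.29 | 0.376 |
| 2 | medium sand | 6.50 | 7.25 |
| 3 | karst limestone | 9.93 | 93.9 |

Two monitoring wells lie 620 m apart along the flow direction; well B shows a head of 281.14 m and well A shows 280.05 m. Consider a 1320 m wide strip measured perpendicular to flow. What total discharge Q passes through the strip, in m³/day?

Flow is parallel to layering, so each bed carries its own Darcy discharge and the transmissivities add.
Σ(K_i·b_i) = 0.376×4.29 + 7.25×6.50 + 93.9×9.93 = 981.2 m²/day.
Hydraulic gradient i = (281.14 − 280.05) / 620 = 1.09 / 620 = 0.001758.
Q = Σ(K_i·b_i) · W · i = 981.2 × 1320 × 0.001758 = 2277 m³/day.

2280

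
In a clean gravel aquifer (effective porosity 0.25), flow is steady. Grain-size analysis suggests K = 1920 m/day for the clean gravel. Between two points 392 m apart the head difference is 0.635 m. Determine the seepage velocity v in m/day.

Hydraulic gradient i = Δh / L = 0.635 / 392 = 0.001620.
Darcy flux q = K · i = 1920 × 0.001620 = 3.110 m/day.
Seepage velocity v = q / n_e = 3.110 / 0.25 = 12.44 m/day.

12.4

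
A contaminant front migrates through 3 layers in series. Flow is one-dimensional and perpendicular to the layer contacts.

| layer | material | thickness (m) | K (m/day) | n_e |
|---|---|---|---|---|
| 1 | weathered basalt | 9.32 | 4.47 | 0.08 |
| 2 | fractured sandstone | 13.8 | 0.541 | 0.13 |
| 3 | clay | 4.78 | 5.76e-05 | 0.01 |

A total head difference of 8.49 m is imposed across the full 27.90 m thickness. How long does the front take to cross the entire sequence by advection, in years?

69.3

With flow normal to the layers, continuity requires the same specific discharge q through every layer.
Σ(b_i/K_i) = 9.32/4.47 + 13.8/0.541 + 4.78/5.76e-05 = 83014 d.
q = Δh / Σ(b_i/K_i) = 8.49 / 83014 = 0.0001023 m/day.
In each layer the seepage velocity is v_i = q/n_i, so the layer transit time is t_i = b_i·n_i / q:
  layer 1 (weathered basalt): t_1 = 9.32 × 0.08 / 0.0001023 = 7290 d
  layer 2 (fractured sandstone): t_2 = 13.8 × 0.13 / 0.0001023 = 17541 d
  layer 3 (clay): t_3 = 4.78 × 0.01 / 0.0001023 = 467.4 d
Total t = Σ t_i = 25299 days = 69.27 years.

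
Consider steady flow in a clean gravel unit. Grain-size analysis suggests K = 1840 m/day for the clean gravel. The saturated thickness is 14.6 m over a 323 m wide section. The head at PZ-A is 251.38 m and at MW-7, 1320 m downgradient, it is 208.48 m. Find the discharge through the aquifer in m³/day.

282000

Cross-sectional area A = 323 × 14.6 = 4716 m².
Hydraulic gradient i = (251.38 − 208.48) / 1320 = 42.9 / 1320 = 0.03250.
Darcy's law: Q = K · A · i = 1840 × 4716 × 0.03250 = 2.820e+05 m³/day.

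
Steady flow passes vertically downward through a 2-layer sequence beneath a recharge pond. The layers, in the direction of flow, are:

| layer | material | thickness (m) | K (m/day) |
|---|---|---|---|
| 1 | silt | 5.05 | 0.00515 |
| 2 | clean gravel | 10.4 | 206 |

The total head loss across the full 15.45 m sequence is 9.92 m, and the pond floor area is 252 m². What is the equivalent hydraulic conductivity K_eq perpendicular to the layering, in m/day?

Flow is perpendicular to layering, so the layers act in series and the equivalent K is the thickness-weighted harmonic mean.
Total thickness L = 5.05 + 10.4 = 15.45 m.
Σ(b_i/K_i) = 5.05/0.00515 + 10.4/206 = 980.6 d.
K_eq = L / Σ(b_i/K_i) = 15.45 / 980.6 = 0.01576 m/day.

0.0158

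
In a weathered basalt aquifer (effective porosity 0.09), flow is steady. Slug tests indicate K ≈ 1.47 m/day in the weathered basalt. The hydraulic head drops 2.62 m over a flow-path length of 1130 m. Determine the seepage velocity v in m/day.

0.0379

Hydraulic gradient i = Δh / L = 2.62 / 1130 = 0.002319.
Darcy flux q = K · i = 1.470 × 0.002319 = 0.003408 m/day.
Seepage velocity v = q / n_e = 0.003408 / 0.09 = 0.03787 m/day.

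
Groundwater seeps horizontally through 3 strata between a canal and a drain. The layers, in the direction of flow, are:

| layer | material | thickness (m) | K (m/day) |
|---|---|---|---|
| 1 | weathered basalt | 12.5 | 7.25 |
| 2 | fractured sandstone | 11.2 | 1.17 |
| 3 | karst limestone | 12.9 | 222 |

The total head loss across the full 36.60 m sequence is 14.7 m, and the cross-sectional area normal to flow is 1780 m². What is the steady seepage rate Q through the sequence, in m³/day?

2300

Flow is perpendicular to layering, so the layers act in series and the equivalent K is the thickness-weighted harmonic mean.
Total thickness L = 12.5 + 11.2 + 12.9 = 36.60 m.
Σ(b_i/K_i) = 12.5/7.25 + 11.2/1.17 + 12.9/222 = 11.35 d.
K_eq = L / Σ(b_i/K_i) = 36.60 / 11.35 = 3.223 m/day.
Q = K_eq · A · (Δh/L) = 3.223 × 1780 × (14.7/36.60) = 2304 m³/day.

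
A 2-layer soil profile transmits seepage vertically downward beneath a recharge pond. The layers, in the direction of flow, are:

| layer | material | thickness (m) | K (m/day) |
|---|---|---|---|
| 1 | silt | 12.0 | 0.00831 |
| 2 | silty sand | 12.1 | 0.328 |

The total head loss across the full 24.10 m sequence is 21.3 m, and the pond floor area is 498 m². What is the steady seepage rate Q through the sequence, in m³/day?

7.16

Flow is perpendicular to layering, so the layers act in series and the equivalent K is the thickness-weighted harmonic mean.
Total thickness L = 12.0 + 12.1 = 24.10 m.
Σ(b_i/K_i) = 12.0/0.00831 + 12.1/0.328 = 1481 d.
K_eq = L / Σ(b_i/K_i) = 24.10 / 1481 = 0.01627 m/day.
Q = K_eq · A · (Δh/L) = 0.01627 × 498 × (21.3/24.10) = 7.163 m³/day.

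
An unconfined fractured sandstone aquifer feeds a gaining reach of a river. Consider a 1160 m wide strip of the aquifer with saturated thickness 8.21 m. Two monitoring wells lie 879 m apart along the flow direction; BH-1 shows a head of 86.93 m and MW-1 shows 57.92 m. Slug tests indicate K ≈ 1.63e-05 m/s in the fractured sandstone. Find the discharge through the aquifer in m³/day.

Convert K: 1.63e-05 m/s × 86400 = 1.408 m/day.
Cross-sectional area A = 1160 × 8.21 = 9524 m².
Hydraulic gradient i = (86.93 − 57.92) / 879 = 29.01 / 879 = 0.03300.
Darcy's law: Q = K · A · i = 1.408 × 9524 × 0.03300 = 442.7 m³/day.

443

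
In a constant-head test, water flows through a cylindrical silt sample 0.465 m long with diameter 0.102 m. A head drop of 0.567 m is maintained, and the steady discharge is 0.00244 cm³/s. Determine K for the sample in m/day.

0.0212

Cross-sectional area A = π·(d/2)² = π × (0.102/2)² = 0.008171 m².
Convert discharge: 0.00244 cm³/s = 2.440e-09 m³/s.
Darcy's law rearranged: K = Q·L / (A·Δh) = 2.440e-09 × 0.465 / (0.008171 × 0.567) = 2.449e-07 m/s = 0.02116 m/day.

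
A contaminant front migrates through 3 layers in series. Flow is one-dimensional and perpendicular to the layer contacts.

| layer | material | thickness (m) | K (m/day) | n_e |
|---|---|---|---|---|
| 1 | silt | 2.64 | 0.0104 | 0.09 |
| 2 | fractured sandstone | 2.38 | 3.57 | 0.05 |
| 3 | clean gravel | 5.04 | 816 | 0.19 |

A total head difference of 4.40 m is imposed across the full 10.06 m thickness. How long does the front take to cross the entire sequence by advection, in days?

With flow normal to the layers, continuity requires the same specific discharge q through every layer.
Σ(b_i/K_i) = 2.64/0.0104 + 2.38/3.57 + 5.04/816 = 254.5 d.
q = Δh / Σ(b_i/K_i) = 4.40 / 254.5 = 0.01729 m/day.
In each layer the seepage velocity is v_i = q/n_i, so the layer transit time is t_i = b_i·n_i / q:
  layer 1 (silt): t_1 = 2.64 × 0.09 / 0.01729 = 13.74 d
  layer 2 (fractured sandstone): t_2 = 2.38 × 0.05 / 0.01729 = 6.884 d
  layer 3 (clean gravel): t_3 = 5.04 × 0.19 / 0.01729 = 55.39 d
Total t = Σ t_i = 76.02 days.

76.0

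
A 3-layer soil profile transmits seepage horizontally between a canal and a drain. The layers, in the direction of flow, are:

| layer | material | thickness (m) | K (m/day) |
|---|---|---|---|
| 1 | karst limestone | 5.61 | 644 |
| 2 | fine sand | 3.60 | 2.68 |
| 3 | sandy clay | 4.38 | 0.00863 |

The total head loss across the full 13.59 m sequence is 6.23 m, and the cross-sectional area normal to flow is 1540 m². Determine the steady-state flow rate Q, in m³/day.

18.9

Flow is perpendicular to layering, so the layers act in series and the equivalent K is the thickness-weighted harmonic mean.
Total thickness L = 5.61 + 3.60 + 4.38 = 13.59 m.
Σ(b_i/K_i) = 5.61/644 + 3.60/2.68 + 4.38/0.00863 = 508.9 d.
K_eq = L / Σ(b_i/K_i) = 13.59 / 508.9 = 0.02671 m/day.
Q = K_eq · A · (Δh/L) = 0.02671 × 1540 × (6.23/13.59) = 18.85 m³/day.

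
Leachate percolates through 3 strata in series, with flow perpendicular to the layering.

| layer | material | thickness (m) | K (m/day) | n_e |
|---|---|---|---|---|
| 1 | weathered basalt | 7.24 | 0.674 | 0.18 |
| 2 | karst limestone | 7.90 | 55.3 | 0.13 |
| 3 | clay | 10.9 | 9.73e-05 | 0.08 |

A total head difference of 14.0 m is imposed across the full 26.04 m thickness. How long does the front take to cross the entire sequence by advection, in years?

With flow normal to the layers, continuity requires the same specific discharge q through every layer.
Σ(b_i/K_i) = 7.24/0.674 + 7.90/55.3 + 10.9/9.73e-05 = 1.120e+05 d.
q = Δh / Σ(b_i/K_i) = 14.0 / 1.120e+05 = 0.0001250 m/day.
In each layer the seepage velocity is v_i = q/n_i, so the layer transit time is t_i = b_i·n_i / q:
  layer 1 (weathered basalt): t_1 = 7.24 × 0.18 / 0.0001250 = 10429 d
  layer 2 (karst limestone): t_2 = 7.90 × 0.13 / 0.0001250 = 8219 d
  layer 3 (clay): t_3 = 10.9 × 0.08 / 0.0001250 = 6978 d
Total t = Σ t_i = 25626 days = 70.16 years.

70.2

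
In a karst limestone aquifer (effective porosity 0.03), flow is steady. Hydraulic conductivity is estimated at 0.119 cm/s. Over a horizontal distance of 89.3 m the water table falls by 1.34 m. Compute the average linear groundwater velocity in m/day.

51.4

Convert K: 0.119 cm/s × 864 = 102.8 m/day.
Hydraulic gradient i = Δh / L = 1.34 / 89.3 = 0.01501.
Darcy flux q = K · i = 102.8 × 0.01501 = 1.543 m/day.
Seepage velocity v = q / n_e = 1.543 / 0.03 = 51.43 m/day.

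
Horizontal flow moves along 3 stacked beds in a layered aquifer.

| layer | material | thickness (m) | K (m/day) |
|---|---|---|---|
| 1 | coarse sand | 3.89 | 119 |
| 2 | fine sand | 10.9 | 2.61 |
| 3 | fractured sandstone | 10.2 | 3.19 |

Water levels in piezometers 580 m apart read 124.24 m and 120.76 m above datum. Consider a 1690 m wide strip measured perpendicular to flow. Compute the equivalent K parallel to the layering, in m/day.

Flow is parallel to layering, so each bed carries its own Darcy discharge and the transmissivities add.
Σ(K_i·b_i) = 119×3.89 + 2.61×10.9 + 3.19×10.2 = 523.9 m²/day.
Total thickness b = 24.99 m, so K_eq = Σ(K_i·b_i)/b = 20.96 m/day.

21.0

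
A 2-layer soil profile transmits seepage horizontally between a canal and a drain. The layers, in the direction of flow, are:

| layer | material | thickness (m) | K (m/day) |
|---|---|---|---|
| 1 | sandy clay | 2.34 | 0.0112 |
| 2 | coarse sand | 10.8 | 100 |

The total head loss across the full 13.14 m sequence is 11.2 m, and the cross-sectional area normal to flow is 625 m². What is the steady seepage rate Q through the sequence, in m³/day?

Flow is perpendicular to layering, so the layers act in series and the equivalent K is the thickness-weighted harmonic mean.
Total thickness L = 2.34 + 10.8 = 13.14 m.
Σ(b_i/K_i) = 2.34/0.0112 + 10.8/100 = 209.0 d.
K_eq = L / Σ(b_i/K_i) = 13.14 / 209.0 = 0.06286 m/day.
Q = K_eq · A · (Δh/L) = 0.06286 × 625 × (11.2/13.14) = 33.49 m³/day.

33.5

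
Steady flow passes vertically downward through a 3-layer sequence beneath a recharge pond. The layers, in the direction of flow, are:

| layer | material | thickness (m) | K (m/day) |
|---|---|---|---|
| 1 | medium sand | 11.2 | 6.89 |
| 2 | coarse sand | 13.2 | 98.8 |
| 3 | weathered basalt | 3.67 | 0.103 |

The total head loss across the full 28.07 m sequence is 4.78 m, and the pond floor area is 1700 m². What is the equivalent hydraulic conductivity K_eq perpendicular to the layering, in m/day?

Flow is perpendicular to layering, so the layers act in series and the equivalent K is the thickness-weighted harmonic mean.
Total thickness L = 11.2 + 13.2 + 3.67 = 28.07 m.
Σ(b_i/K_i) = 11.2/6.89 + 13.2/98.8 + 3.67/0.103 = 37.39 d.
K_eq = L / Σ(b_i/K_i) = 28.07 / 37.39 = 0.7507 m/day.

0.751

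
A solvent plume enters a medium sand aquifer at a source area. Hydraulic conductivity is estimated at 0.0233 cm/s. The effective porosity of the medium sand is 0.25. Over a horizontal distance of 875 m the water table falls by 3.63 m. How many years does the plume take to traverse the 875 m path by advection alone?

7.17

Convert K: 0.0233 cm/s × 864 = 20.13 m/day.
Hydraulic gradient i = Δh / L = 3.63 / 875 = 0.004149.
Darcy flux q = K · i = 20.13 × 0.004149 = 0.08352 m/day.
Seepage velocity v = q / n_e = 0.08352 / 0.25 = 0.3341 m/day.
Travel time t = L / v = 875 / 0.3341 = 2619 days = 7.171 years.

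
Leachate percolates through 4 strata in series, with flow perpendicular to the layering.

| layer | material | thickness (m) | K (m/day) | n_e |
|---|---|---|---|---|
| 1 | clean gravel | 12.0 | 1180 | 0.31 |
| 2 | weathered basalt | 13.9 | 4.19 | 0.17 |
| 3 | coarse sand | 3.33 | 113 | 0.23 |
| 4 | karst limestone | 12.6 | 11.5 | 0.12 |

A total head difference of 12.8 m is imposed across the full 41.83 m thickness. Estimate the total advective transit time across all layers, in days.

With flow normal to the layers, continuity requires the same specific discharge q through every layer.
Σ(b_i/K_i) = 12.0/1180 + 13.9/4.19 + 3.33/113 + 12.6/11.5 = 4.453 d.
q = Δh / Σ(b_i/K_i) = 12.8 / 4.453 = 2.875 m/day.
In each layer the seepage velocity is v_i = q/n_i, so the layer transit time is t_i = b_i·n_i / q:
  layer 1 (clean gravel): t_1 = 12.0 × 0.31 / 2.875 = 1.294 d
  layer 2 (weathered basalt): t_2 = 13.9 × 0.17 / 2.875 = 0.8220 d
  layer 3 (coarse sand): t_3 = 3.33 × 0.23 / 2.875 = 0.2664 d
  layer 4 (karst limestone): t_4 = 12.6 × 0.12 / 2.875 = 0.5260 d
Total t = Σ t_i = 2.908 days.

2.91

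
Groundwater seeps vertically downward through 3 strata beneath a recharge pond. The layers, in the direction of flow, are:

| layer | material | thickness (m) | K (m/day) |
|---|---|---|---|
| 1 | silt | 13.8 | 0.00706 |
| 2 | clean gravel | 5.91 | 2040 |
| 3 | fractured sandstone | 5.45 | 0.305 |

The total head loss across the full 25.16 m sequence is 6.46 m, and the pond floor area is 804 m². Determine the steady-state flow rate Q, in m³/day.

2.63

Flow is perpendicular to layering, so the layers act in series and the equivalent K is the thickness-weighted harmonic mean.
Total thickness L = 13.8 + 5.91 + 5.45 = 25.16 m.
Σ(b_i/K_i) = 13.8/0.00706 + 5.91/2040 + 5.45/0.305 = 1973 d.
K_eq = L / Σ(b_i/K_i) = 25.16 / 1973 = 0.01276 m/day.
Q = K_eq · A · (Δh/L) = 0.01276 × 804 × (6.46/25.16) = 2.633 m³/day.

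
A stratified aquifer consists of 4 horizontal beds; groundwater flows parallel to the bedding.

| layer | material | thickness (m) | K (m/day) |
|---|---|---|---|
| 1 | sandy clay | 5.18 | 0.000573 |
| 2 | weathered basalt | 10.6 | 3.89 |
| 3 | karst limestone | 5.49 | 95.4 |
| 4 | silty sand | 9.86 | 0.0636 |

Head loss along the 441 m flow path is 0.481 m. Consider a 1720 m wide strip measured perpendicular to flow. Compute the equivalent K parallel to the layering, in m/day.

18.2

Flow is parallel to layering, so each bed carries its own Darcy discharge and the transmissivities add.
Σ(K_i·b_i) = 0.000573×5.18 + 3.89×10.6 + 95.4×5.49 + 0.0636×9.86 = 565.6 m²/day.
Total thickness b = 31.13 m, so K_eq = Σ(K_i·b_i)/b = 18.17 m/day.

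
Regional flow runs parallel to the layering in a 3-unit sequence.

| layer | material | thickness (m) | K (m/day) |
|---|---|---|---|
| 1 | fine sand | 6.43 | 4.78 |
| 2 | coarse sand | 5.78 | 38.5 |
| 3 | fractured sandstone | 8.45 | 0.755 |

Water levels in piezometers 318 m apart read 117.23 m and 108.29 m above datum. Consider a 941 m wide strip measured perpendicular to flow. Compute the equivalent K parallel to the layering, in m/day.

Flow is parallel to layering, so each bed carries its own Darcy discharge and the transmissivities add.
Σ(K_i·b_i) = 4.78×6.43 + 38.5×5.78 + 0.755×8.45 = 259.6 m²/day.
Total thickness b = 20.66 m, so K_eq = Σ(K_i·b_i)/b = 12.57 m/day.

12.6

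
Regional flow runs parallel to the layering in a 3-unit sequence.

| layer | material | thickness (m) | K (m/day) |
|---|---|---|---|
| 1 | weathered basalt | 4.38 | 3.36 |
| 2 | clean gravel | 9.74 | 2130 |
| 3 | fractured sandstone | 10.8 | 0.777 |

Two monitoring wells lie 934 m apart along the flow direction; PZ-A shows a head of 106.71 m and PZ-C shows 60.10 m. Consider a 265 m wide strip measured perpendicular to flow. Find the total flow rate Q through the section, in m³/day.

Flow is parallel to layering, so each bed carries its own Darcy discharge and the transmissivities add.
Σ(K_i·b_i) = 3.36×4.38 + 2130×9.74 + 0.777×10.8 = 20769 m²/day.
Hydraulic gradient i = (106.71 − 60.10) / 934 = 46.61 / 934 = 0.04990.
Q = Σ(K_i·b_i) · W · i = 20769 × 265 × 0.04990 = 2.747e+05 m³/day.

275000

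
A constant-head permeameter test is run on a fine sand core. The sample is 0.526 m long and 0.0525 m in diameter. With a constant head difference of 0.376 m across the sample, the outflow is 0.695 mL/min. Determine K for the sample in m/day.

0.647

Cross-sectional area A = π·(d/2)² = π × (0.0525/2)² = 0.002165 m².
Convert discharge: 0.695 mL/min = 1.158e-08 m³/s.
Darcy's law rearranged: K = Q·L / (A·Δh) = 1.158e-08 × 0.526 / (0.002165 × 0.376) = 7.486e-06 m/s = 0.6468 m/day.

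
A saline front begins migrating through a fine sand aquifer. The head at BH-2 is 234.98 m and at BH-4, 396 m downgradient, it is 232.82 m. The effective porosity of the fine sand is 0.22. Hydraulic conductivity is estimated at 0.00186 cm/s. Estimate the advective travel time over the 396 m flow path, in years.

27.2

Convert K: 0.00186 cm/s × 864 = 1.607 m/day.
Hydraulic gradient i = (234.98 − 232.82) / 396 = 2.16 / 396 = 0.005455.
Darcy flux q = K · i = 1.607 × 0.005455 = 0.008766 m/day.
Seepage velocity v = q / n_e = 0.008766 / 0.22 = 0.03984 m/day.
Travel time t = L / v = 396 / 0.03984 = 9939 days = 27.21 years.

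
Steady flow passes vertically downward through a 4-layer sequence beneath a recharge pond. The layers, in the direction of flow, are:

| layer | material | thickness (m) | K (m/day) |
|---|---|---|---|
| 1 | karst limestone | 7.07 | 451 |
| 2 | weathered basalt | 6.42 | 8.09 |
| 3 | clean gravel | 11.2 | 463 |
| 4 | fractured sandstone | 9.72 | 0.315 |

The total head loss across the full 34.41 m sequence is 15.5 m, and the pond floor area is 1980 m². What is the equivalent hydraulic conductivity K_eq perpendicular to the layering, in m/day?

1.09

Flow is perpendicular to layering, so the layers act in series and the equivalent K is the thickness-weighted harmonic mean.
Total thickness L = 7.07 + 6.42 + 11.2 + 9.72 = 34.41 m.
Σ(b_i/K_i) = 7.07/451 + 6.42/8.09 + 11.2/463 + 9.72/0.315 = 31.69 d.
K_eq = L / Σ(b_i/K_i) = 34.41 / 31.69 = 1.086 m/day.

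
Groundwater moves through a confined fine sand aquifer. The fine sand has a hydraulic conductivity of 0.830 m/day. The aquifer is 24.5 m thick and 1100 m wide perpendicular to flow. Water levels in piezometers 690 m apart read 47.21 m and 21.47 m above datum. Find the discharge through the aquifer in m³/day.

834

Cross-sectional area A = 1100 × 24.5 = 26950 m².
Hydraulic gradient i = (47.21 − 21.47) / 690 = 25.74 / 690 = 0.03730.
Darcy's law: Q = K · A · i = 0.8300 × 26950 × 0.03730 = 834.4 m³/day.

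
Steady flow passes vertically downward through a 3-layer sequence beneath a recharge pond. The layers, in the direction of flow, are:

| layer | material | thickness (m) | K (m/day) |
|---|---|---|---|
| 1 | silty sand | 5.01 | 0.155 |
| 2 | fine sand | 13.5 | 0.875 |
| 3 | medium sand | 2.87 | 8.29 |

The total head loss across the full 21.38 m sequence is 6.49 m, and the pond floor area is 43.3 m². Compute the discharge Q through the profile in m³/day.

5.84

Flow is perpendicular to layering, so the layers act in series and the equivalent K is the thickness-weighted harmonic mean.
Total thickness L = 5.01 + 13.5 + 2.87 = 21.38 m.
Σ(b_i/K_i) = 5.01/0.155 + 13.5/0.875 + 2.87/8.29 = 48.10 d.
K_eq = L / Σ(b_i/K_i) = 21.38 / 48.10 = 0.4445 m/day.
Q = K_eq · A · (Δh/L) = 0.4445 × 43.3 × (6.49/21.38) = 5.843 m³/day.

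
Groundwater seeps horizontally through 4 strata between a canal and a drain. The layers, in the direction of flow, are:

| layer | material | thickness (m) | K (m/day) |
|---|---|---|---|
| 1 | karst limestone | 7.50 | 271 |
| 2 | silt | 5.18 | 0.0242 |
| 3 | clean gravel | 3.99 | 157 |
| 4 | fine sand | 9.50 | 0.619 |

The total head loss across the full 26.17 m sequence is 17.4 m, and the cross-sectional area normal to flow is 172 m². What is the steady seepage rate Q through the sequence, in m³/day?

Flow is perpendicular to layering, so the layers act in series and the equivalent K is the thickness-weighted harmonic mean.
Total thickness L = 7.50 + 5.18 + 3.99 + 9.50 = 26.17 m.
Σ(b_i/K_i) = 7.50/271 + 5.18/0.0242 + 3.99/157 + 9.50/0.619 = 229.5 d.
K_eq = L / Σ(b_i/K_i) = 26.17 / 229.5 = 0.1141 m/day.
Q = K_eq · A · (Δh/L) = 0.1141 × 172 × (17.4/26.17) = 13.04 m³/day.

13.0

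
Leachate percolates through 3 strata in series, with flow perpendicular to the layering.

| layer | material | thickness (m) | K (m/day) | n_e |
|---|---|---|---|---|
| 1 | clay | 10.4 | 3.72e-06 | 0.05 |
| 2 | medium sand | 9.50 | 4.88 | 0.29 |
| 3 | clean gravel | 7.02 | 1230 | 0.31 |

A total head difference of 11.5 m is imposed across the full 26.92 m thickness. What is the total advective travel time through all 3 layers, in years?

With flow normal to the layers, continuity requires the same specific discharge q through every layer.
Σ(b_i/K_i) = 10.4/3.72e-06 + 9.50/4.88 + 7.02/1230 = 2.796e+06 d.
q = Δh / Σ(b_i/K_i) = 11.5 / 2.796e+06 = 4.113e-06 m/day.
In each layer the seepage velocity is v_i = q/n_i, so the layer transit time is t_i = b_i·n_i / q:
  layer 1 (clay): t_1 = 10.4 × 0.05 / 4.113e-06 = 1.264e+05 d
  layer 2 (medium sand): t_2 = 9.50 × 0.29 / 4.113e-06 = 6.698e+05 d
  layer 3 (clean gravel): t_3 = 7.02 × 0.31 / 4.113e-06 = 5.290e+05 d
Total t = Σ t_i = 1.325e+06 days = 3628 years.

3630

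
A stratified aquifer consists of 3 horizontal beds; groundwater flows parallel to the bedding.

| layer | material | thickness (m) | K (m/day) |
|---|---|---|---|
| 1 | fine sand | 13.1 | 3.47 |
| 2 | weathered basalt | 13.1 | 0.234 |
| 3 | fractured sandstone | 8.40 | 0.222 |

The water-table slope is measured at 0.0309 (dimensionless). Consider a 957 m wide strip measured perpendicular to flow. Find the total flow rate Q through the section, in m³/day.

Flow is parallel to layering, so each bed carries its own Darcy discharge and the transmissivities add.
Σ(K_i·b_i) = 3.47×13.1 + 0.234×13.1 + 0.222×8.40 = 50.39 m²/day.
Hydraulic gradient i = 0.0309.
Q = Σ(K_i·b_i) · W · i = 50.39 × 957 × 0.03090 = 1490 m³/day.

1490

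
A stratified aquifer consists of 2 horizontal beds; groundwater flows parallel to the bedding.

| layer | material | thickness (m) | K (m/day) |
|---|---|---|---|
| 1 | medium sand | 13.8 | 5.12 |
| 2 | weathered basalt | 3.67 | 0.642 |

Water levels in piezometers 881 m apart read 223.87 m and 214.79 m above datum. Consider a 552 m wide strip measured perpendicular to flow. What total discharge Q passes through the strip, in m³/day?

Flow is parallel to layering, so each bed carries its own Darcy discharge and the transmissivities add.
Σ(K_i·b_i) = 5.12×13.8 + 0.642×3.67 = 73.01 m²/day.
Hydraulic gradient i = (223.87 − 214.79) / 881 = 9.08 / 881 = 0.01031.
Q = Σ(K_i·b_i) · W · i = 73.01 × 552 × 0.01031 = 415.4 m³/day.

415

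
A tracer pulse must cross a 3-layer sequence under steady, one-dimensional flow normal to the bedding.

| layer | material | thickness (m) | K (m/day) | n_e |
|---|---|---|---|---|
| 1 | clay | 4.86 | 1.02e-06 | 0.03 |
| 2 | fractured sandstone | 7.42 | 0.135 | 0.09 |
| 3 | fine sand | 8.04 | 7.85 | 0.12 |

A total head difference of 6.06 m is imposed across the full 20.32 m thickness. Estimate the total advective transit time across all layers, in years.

3830

With flow normal to the layers, continuity requires the same specific discharge q through every layer.
Σ(b_i/K_i) = 4.86/1.02e-06 + 7.42/0.135 + 8.04/7.85 = 4.765e+06 d.
q = Δh / Σ(b_i/K_i) = 6.06 / 4.765e+06 = 1.272e-06 m/day.
In each layer the seepage velocity is v_i = q/n_i, so the layer transit time is t_i = b_i·n_i / q:
  layer 1 (clay): t_1 = 4.86 × 0.03 / 1.272e-06 = 1.146e+05 d
  layer 2 (fractured sandstone): t_2 = 7.42 × 0.09 / 1.272e-06 = 5.251e+05 d
  layer 3 (fine sand): t_3 = 8.04 × 0.12 / 1.272e-06 = 7.586e+05 d
Total t = Σ t_i = 1.398e+06 days = 3828 years.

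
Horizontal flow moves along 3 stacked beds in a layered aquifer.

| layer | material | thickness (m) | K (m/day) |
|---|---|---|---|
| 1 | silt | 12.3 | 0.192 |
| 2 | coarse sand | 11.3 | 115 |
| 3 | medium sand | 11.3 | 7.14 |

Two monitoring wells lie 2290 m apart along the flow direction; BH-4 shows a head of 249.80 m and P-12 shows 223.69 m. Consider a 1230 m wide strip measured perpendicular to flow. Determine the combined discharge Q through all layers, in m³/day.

Flow is parallel to layering, so each bed carries its own Darcy discharge and the transmissivities add.
Σ(K_i·b_i) = 0.192×12.3 + 115×11.3 + 7.14×11.3 = 1383 m²/day.
Hydraulic gradient i = (249.80 − 223.69) / 2290 = 26.11 / 2290 = 0.01140.
Q = Σ(K_i·b_i) · W · i = 1383 × 1230 × 0.01140 = 19389 m³/day.

19400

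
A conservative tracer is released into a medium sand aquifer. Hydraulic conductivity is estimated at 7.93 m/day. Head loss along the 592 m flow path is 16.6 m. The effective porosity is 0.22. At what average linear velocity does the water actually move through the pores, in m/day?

1.01

Hydraulic gradient i = Δh / L = 16.6 / 592 = 0.02804.
Darcy flux q = K · i = 7.930 × 0.02804 = 0.2224 m/day.
Seepage velocity v = q / n_e = 0.2224 / 0.22 = 1.011 m/day.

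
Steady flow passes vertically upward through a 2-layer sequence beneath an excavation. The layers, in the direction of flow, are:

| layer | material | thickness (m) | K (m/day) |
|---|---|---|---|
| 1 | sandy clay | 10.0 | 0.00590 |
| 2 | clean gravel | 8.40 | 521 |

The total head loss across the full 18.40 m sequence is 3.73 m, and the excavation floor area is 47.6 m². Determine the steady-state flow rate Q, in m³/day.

Flow is perpendicular to layering, so the layers act in series and the equivalent K is the thickness-weighted harmonic mean.
Total thickness L = 10.0 + 8.40 = 18.40 m.
Σ(b_i/K_i) = 10.0/0.00590 + 8.40/521 = 1695 d.
K_eq = L / Σ(b_i/K_i) = 18.40 / 1695 = 0.01086 m/day.
Q = K_eq · A · (Δh/L) = 0.01086 × 47.6 × (3.73/18.40) = 0.1048 m³/day.

0.105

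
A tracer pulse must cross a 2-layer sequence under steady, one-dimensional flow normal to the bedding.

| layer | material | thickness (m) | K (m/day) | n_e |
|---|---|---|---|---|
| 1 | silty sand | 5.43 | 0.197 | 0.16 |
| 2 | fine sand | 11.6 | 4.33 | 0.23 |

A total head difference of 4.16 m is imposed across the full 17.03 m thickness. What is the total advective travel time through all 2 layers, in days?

25.7

With flow normal to the layers, continuity requires the same specific discharge q through every layer.
Σ(b_i/K_i) = 5.43/0.197 + 11.6/4.33 = 30.24 d.
q = Δh / Σ(b_i/K_i) = 4.16 / 30.24 = 0.1376 m/day.
In each layer the seepage velocity is v_i = q/n_i, so the layer transit time is t_i = b_i·n_i / q:
  layer 1 (silty sand): t_1 = 5.43 × 0.16 / 0.1376 = 6.316 d
  layer 2 (fine sand): t_2 = 11.6 × 0.23 / 0.1376 = 19.40 d
Total t = Σ t_i = 25.71 days.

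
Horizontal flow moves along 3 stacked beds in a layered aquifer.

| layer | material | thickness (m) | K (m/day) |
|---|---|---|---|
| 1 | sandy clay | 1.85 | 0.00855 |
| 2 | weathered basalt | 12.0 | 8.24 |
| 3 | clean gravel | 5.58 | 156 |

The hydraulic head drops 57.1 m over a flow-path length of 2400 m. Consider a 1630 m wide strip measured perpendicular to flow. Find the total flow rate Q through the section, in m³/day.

37600

Flow is parallel to layering, so each bed carries its own Darcy discharge and the transmissivities add.
Σ(K_i·b_i) = 0.00855×1.85 + 8.24×12.0 + 156×5.58 = 969.4 m²/day.
Hydraulic gradient i = Δh / L = 57.1 / 2400 = 0.02379.
Q = Σ(K_i·b_i) · W · i = 969.4 × 1630 × 0.02379 = 37593 m³/day.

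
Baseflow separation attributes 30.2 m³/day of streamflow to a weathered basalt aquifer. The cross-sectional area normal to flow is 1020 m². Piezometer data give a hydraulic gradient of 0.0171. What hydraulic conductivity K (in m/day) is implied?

Hydraulic gradient i = 0.0171.
From Q = K·A·i, K = Q / (A·i) = 30.2 / (1020 × 0.01710) = 1.731 m/day.

1.73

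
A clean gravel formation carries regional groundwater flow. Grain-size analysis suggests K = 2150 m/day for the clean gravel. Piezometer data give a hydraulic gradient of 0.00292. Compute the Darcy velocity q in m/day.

Hydraulic gradient i = 0.00292.
Specific discharge q = K · i = 2150 × 0.002920 = 6.278 m/day.

6.28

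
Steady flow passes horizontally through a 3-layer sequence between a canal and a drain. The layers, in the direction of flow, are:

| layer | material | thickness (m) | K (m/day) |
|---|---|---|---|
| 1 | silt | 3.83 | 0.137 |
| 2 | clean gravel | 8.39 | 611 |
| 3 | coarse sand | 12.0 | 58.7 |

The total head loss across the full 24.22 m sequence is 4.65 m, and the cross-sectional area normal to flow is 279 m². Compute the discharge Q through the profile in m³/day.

Flow is perpendicular to layering, so the layers act in series and the equivalent K is the thickness-weighted harmonic mean.
Total thickness L = 3.83 + 8.39 + 12.0 = 24.22 m.
Σ(b_i/K_i) = 3.83/0.137 + 8.39/611 + 12.0/58.7 = 28.17 d.
K_eq = L / Σ(b_i/K_i) = 24.22 / 28.17 = 0.8596 m/day.
Q = K_eq · A · (Δh/L) = 0.8596 × 279 × (4.65/24.22) = 46.05 m³/day.

46.0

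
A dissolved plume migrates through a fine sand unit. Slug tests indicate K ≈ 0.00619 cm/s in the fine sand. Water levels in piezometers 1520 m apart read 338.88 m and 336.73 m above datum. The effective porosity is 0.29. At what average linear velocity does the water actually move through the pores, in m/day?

0.0261

Convert K: 0.00619 cm/s × 864 = 5.348 m/day.
Hydraulic gradient i = (338.88 − 336.73) / 1520 = 2.15 / 1520 = 0.001414.
Darcy flux q = K · i = 5.348 × 0.001414 = 0.007565 m/day.
Seepage velocity v = q / n_e = 0.007565 / 0.29 = 0.02609 m/day.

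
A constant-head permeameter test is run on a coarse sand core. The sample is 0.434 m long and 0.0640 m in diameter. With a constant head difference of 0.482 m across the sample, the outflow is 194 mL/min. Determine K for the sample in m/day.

Cross-sectional area A = π·(d/2)² = π × (0.0640/2)² = 0.003217 m².
Convert discharge: 194 mL/min = 3.233e-06 m³/s.
Darcy's law rearranged: K = Q·L / (A·Δh) = 3.233e-06 × 0.434 / (0.003217 × 0.482) = 0.0009050 m/s = 78.19 m/day.

78.2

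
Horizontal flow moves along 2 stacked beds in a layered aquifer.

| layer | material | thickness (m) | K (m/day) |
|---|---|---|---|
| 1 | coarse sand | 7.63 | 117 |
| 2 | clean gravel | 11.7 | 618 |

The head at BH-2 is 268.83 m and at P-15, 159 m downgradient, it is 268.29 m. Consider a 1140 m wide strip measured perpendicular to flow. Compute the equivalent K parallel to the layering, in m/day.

Flow is parallel to layering, so each bed carries its own Darcy discharge and the transmissivities add.
Σ(K_i·b_i) = 117×7.63 + 618×11.7 = 8123 m²/day.
Total thickness b = 19.33 m, so K_eq = Σ(K_i·b_i)/b = 420.2 m/day.

420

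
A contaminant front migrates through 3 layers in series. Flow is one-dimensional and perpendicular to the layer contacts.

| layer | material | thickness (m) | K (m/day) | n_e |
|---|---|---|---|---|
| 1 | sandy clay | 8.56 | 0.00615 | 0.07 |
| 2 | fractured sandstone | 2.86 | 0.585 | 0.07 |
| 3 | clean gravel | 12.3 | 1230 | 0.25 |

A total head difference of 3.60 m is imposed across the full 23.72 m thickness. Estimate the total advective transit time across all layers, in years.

With flow normal to the layers, continuity requires the same specific discharge q through every layer.
Σ(b_i/K_i) = 8.56/0.00615 + 2.86/0.585 + 12.3/1230 = 1397 d.
q = Δh / Σ(b_i/K_i) = 3.60 / 1397 = 0.002577 m/day.
In each layer the seepage velocity is v_i = q/n_i, so the layer transit time is t_i = b_i·n_i / q:
  layer 1 (sandy clay): t_1 = 8.56 × 0.07 / 0.002577 = 232.5 d
  layer 2 (fractured sandstone): t_2 = 2.86 × 0.07 / 0.002577 = 77.68 d
  layer 3 (clean gravel): t_3 = 12.3 × 0.25 / 0.002577 = 1193 d
Total t = Σ t_i = 1503 days = 4.116 years.

4.12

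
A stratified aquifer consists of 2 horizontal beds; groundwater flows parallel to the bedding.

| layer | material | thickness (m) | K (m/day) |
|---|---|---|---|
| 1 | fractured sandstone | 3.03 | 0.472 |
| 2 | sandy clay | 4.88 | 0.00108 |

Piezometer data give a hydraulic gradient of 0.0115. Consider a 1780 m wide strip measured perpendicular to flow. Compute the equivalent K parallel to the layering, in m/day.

0.181

Flow is parallel to layering, so each bed carries its own Darcy discharge and the transmissivities add.
Σ(K_i·b_i) = 0.472×3.03 + 0.00108×4.88 = 1.435 m²/day.
Total thickness b = 7.910 m, so K_eq = Σ(K_i·b_i)/b = 0.1815 m/day.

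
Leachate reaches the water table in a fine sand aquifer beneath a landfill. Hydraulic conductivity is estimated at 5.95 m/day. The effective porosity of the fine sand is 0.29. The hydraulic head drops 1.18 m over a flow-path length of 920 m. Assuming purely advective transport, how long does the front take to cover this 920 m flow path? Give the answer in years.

95.7

Hydraulic gradient i = Δh / L = 1.18 / 920 = 0.001283.
Darcy flux q = K · i = 5.950 × 0.001283 = 0.007632 m/day.
Seepage velocity v = q / n_e = 0.007632 / 0.29 = 0.02632 m/day.
Travel time t = L / v = 920 / 0.02632 = 34960 days = 95.72 years.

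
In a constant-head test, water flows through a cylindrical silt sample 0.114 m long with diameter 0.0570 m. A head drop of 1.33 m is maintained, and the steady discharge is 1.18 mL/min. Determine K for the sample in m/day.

Cross-sectional area A = π·(d/2)² = π × (0.0570/2)² = 0.002552 m².
Convert discharge: 1.18 mL/min = 1.967e-08 m³/s.
Darcy's law rearranged: K = Q·L / (A·Δh) = 1.967e-08 × 0.114 / (0.002552 × 1.33) = 6.606e-07 m/s = 0.05708 m/day.

0.0571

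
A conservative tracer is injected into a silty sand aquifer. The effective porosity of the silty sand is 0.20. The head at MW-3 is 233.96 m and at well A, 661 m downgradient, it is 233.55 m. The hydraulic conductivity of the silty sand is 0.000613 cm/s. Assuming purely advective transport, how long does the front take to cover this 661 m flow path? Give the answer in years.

1100

Convert K: 0.000613 cm/s × 864 = 0.5296 m/day.
Hydraulic gradient i = (233.96 − 233.55) / 661 = 0.41 / 661 = 0.0006203.
Darcy flux q = K · i = 0.5296 × 0.0006203 = 0.0003285 m/day.
Seepage velocity v = q / n_e = 0.0003285 / 0.20 = 0.001643 m/day.
Travel time t = L / v = 661 / 0.001643 = 4.024e+05 days = 1102 years.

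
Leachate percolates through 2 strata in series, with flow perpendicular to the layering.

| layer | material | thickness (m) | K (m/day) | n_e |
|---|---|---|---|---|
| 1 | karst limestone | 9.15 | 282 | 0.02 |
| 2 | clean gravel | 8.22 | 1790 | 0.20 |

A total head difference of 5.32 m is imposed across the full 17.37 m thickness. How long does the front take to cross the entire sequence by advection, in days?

0.0127

With flow normal to the layers, continuity requires the same specific discharge q through every layer.
Σ(b_i/K_i) = 9.15/282 + 8.22/1790 = 0.03704 d.
q = Δh / Σ(b_i/K_i) = 5.32 / 0.03704 = 143.6 m/day.
In each layer the seepage velocity is v_i = q/n_i, so the layer transit time is t_i = b_i·n_i / q:
  layer 1 (karst limestone): t_1 = 9.15 × 0.02 / 143.6 = 0.001274 d
  layer 2 (clean gravel): t_2 = 8.22 × 0.20 / 143.6 = 0.01145 d
Total t = Σ t_i = 0.01272 days.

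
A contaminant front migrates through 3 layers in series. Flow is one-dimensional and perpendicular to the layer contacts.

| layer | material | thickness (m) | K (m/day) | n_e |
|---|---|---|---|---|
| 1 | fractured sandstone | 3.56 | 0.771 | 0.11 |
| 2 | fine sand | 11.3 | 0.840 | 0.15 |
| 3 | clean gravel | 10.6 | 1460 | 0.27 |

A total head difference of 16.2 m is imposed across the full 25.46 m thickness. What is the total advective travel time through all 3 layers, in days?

With flow normal to the layers, continuity requires the same specific discharge q through every layer.
Σ(b_i/K_i) = 3.56/0.771 + 11.3/0.840 + 10.6/1460 = 18.08 d.
q = Δh / Σ(b_i/K_i) = 16.2 / 18.08 = 0.8962 m/day.
In each layer the seepage velocity is v_i = q/n_i, so the layer transit time is t_i = b_i·n_i / q:
  layer 1 (fractured sandstone): t_1 = 3.56 × 0.11 / 0.8962 = 0.4370 d
  layer 2 (fine sand): t_2 = 11.3 × 0.15 / 0.8962 = 1.891 d
  layer 3 (clean gravel): t_3 = 10.6 × 0.27 / 0.8962 = 3.194 d
Total t = Σ t_i = 5.522 days.

5.52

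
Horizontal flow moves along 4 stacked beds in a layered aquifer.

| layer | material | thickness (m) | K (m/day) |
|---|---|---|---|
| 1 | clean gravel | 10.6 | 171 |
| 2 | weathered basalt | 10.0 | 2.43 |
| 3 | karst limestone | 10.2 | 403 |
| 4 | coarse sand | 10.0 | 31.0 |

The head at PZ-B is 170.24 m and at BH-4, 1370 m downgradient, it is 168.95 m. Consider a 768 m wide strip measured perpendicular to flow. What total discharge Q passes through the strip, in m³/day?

Flow is parallel to layering, so each bed carries its own Darcy discharge and the transmissivities add.
Σ(K_i·b_i) = 171×10.6 + 2.43×10.0 + 403×10.2 + 31.0×10.0 = 6257 m²/day.
Hydraulic gradient i = (170.24 − 168.95) / 1370 = 1.29 / 1370 = 0.0009416.
Q = Σ(K_i·b_i) · W · i = 6257 × 768 × 0.0009416 = 4525 m³/day.

4530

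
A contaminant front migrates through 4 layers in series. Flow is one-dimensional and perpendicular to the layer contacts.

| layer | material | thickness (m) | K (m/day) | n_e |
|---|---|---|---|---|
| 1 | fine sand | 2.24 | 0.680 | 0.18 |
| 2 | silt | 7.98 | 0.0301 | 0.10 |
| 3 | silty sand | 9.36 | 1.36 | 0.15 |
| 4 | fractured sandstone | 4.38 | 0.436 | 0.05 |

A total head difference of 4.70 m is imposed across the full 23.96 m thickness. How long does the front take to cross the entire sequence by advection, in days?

171

With flow normal to the layers, continuity requires the same specific discharge q through every layer.
Σ(b_i/K_i) = 2.24/0.680 + 7.98/0.0301 + 9.36/1.36 + 4.38/0.436 = 285.3 d.
q = Δh / Σ(b_i/K_i) = 4.70 / 285.3 = 0.01647 m/day.
In each layer the seepage velocity is v_i = q/n_i, so the layer transit time is t_i = b_i·n_i / q:
  layer 1 (fine sand): t_1 = 2.24 × 0.18 / 0.01647 = 24.48 d
  layer 2 (silt): t_2 = 7.98 × 0.10 / 0.01647 = 48.45 d
  layer 3 (silty sand): t_3 = 9.36 × 0.15 / 0.01647 = 85.24 d
  layer 4 (fractured sandstone): t_4 = 4.38 × 0.05 / 0.01647 = 13.30 d
Total t = Σ t_i = 171.5 days.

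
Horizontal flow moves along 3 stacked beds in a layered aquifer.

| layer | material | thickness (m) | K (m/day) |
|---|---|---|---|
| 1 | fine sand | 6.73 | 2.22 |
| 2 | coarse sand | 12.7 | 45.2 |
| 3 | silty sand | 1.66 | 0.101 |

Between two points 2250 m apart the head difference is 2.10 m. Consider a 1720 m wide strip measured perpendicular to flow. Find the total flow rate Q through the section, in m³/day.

946

Flow is parallel to layering, so each bed carries its own Darcy discharge and the transmissivities add.
Σ(K_i·b_i) = 2.22×6.73 + 45.2×12.7 + 0.101×1.66 = 589.1 m²/day.
Hydraulic gradient i = Δh / L = 2.10 / 2250 = 0.0009333.
Q = Σ(K_i·b_i) · W · i = 589.1 × 1720 × 0.0009333 = 945.8 m³/day.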